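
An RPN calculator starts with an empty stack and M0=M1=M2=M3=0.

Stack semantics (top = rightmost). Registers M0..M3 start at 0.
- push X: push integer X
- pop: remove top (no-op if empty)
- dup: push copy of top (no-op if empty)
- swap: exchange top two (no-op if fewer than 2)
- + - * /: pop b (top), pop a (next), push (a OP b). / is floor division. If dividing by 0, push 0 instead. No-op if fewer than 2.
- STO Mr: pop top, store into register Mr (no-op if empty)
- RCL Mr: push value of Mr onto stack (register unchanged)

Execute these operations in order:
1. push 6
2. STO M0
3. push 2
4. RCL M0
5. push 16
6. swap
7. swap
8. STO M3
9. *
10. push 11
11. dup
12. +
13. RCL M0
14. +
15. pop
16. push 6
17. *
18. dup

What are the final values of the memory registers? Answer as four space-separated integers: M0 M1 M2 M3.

Answer: 6 0 0 16

Derivation:
After op 1 (push 6): stack=[6] mem=[0,0,0,0]
After op 2 (STO M0): stack=[empty] mem=[6,0,0,0]
After op 3 (push 2): stack=[2] mem=[6,0,0,0]
After op 4 (RCL M0): stack=[2,6] mem=[6,0,0,0]
After op 5 (push 16): stack=[2,6,16] mem=[6,0,0,0]
After op 6 (swap): stack=[2,16,6] mem=[6,0,0,0]
After op 7 (swap): stack=[2,6,16] mem=[6,0,0,0]
After op 8 (STO M3): stack=[2,6] mem=[6,0,0,16]
After op 9 (*): stack=[12] mem=[6,0,0,16]
After op 10 (push 11): stack=[12,11] mem=[6,0,0,16]
After op 11 (dup): stack=[12,11,11] mem=[6,0,0,16]
After op 12 (+): stack=[12,22] mem=[6,0,0,16]
After op 13 (RCL M0): stack=[12,22,6] mem=[6,0,0,16]
After op 14 (+): stack=[12,28] mem=[6,0,0,16]
After op 15 (pop): stack=[12] mem=[6,0,0,16]
After op 16 (push 6): stack=[12,6] mem=[6,0,0,16]
After op 17 (*): stack=[72] mem=[6,0,0,16]
After op 18 (dup): stack=[72,72] mem=[6,0,0,16]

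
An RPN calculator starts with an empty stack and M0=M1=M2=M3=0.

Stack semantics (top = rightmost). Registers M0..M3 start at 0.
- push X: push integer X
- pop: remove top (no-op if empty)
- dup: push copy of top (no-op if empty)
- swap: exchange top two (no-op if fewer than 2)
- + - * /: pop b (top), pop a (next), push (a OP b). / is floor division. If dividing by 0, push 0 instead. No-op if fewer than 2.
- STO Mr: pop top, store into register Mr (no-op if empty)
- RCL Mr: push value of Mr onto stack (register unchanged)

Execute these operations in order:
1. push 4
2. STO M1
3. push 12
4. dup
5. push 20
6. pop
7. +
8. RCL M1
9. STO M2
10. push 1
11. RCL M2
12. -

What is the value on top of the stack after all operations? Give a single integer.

Answer: -3

Derivation:
After op 1 (push 4): stack=[4] mem=[0,0,0,0]
After op 2 (STO M1): stack=[empty] mem=[0,4,0,0]
After op 3 (push 12): stack=[12] mem=[0,4,0,0]
After op 4 (dup): stack=[12,12] mem=[0,4,0,0]
After op 5 (push 20): stack=[12,12,20] mem=[0,4,0,0]
After op 6 (pop): stack=[12,12] mem=[0,4,0,0]
After op 7 (+): stack=[24] mem=[0,4,0,0]
After op 8 (RCL M1): stack=[24,4] mem=[0,4,0,0]
After op 9 (STO M2): stack=[24] mem=[0,4,4,0]
After op 10 (push 1): stack=[24,1] mem=[0,4,4,0]
After op 11 (RCL M2): stack=[24,1,4] mem=[0,4,4,0]
After op 12 (-): stack=[24,-3] mem=[0,4,4,0]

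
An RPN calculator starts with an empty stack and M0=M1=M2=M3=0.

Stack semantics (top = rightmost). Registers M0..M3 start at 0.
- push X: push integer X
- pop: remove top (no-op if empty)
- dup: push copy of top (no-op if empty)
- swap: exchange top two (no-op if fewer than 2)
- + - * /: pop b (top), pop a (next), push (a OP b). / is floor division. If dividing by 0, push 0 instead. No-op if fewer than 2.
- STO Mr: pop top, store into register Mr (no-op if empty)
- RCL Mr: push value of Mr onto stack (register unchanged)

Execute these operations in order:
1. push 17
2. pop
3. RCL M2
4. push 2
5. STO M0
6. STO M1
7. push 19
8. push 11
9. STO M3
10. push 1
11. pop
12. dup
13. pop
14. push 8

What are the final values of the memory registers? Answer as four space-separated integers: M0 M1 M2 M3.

After op 1 (push 17): stack=[17] mem=[0,0,0,0]
After op 2 (pop): stack=[empty] mem=[0,0,0,0]
After op 3 (RCL M2): stack=[0] mem=[0,0,0,0]
After op 4 (push 2): stack=[0,2] mem=[0,0,0,0]
After op 5 (STO M0): stack=[0] mem=[2,0,0,0]
After op 6 (STO M1): stack=[empty] mem=[2,0,0,0]
After op 7 (push 19): stack=[19] mem=[2,0,0,0]
After op 8 (push 11): stack=[19,11] mem=[2,0,0,0]
After op 9 (STO M3): stack=[19] mem=[2,0,0,11]
After op 10 (push 1): stack=[19,1] mem=[2,0,0,11]
After op 11 (pop): stack=[19] mem=[2,0,0,11]
After op 12 (dup): stack=[19,19] mem=[2,0,0,11]
After op 13 (pop): stack=[19] mem=[2,0,0,11]
After op 14 (push 8): stack=[19,8] mem=[2,0,0,11]

Answer: 2 0 0 11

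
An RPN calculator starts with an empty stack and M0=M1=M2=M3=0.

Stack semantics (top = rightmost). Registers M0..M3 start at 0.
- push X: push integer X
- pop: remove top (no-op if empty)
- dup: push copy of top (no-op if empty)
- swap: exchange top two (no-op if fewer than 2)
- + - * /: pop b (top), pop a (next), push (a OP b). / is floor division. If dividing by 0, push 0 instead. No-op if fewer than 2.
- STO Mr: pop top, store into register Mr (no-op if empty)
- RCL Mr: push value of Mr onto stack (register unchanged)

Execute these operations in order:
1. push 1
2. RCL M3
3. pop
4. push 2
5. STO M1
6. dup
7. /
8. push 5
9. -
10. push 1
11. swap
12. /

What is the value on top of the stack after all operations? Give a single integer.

Answer: -1

Derivation:
After op 1 (push 1): stack=[1] mem=[0,0,0,0]
After op 2 (RCL M3): stack=[1,0] mem=[0,0,0,0]
After op 3 (pop): stack=[1] mem=[0,0,0,0]
After op 4 (push 2): stack=[1,2] mem=[0,0,0,0]
After op 5 (STO M1): stack=[1] mem=[0,2,0,0]
After op 6 (dup): stack=[1,1] mem=[0,2,0,0]
After op 7 (/): stack=[1] mem=[0,2,0,0]
After op 8 (push 5): stack=[1,5] mem=[0,2,0,0]
After op 9 (-): stack=[-4] mem=[0,2,0,0]
After op 10 (push 1): stack=[-4,1] mem=[0,2,0,0]
After op 11 (swap): stack=[1,-4] mem=[0,2,0,0]
After op 12 (/): stack=[-1] mem=[0,2,0,0]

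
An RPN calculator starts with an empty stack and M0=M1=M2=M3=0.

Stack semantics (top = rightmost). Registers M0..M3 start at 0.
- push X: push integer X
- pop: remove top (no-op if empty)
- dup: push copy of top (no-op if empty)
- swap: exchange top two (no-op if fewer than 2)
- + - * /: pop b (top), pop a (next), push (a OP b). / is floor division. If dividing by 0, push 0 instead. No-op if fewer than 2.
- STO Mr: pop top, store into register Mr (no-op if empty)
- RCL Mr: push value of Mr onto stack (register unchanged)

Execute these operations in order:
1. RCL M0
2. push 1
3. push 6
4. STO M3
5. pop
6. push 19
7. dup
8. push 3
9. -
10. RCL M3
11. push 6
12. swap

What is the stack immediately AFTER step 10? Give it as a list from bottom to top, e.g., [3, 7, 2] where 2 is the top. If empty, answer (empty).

After op 1 (RCL M0): stack=[0] mem=[0,0,0,0]
After op 2 (push 1): stack=[0,1] mem=[0,0,0,0]
After op 3 (push 6): stack=[0,1,6] mem=[0,0,0,0]
After op 4 (STO M3): stack=[0,1] mem=[0,0,0,6]
After op 5 (pop): stack=[0] mem=[0,0,0,6]
After op 6 (push 19): stack=[0,19] mem=[0,0,0,6]
After op 7 (dup): stack=[0,19,19] mem=[0,0,0,6]
After op 8 (push 3): stack=[0,19,19,3] mem=[0,0,0,6]
After op 9 (-): stack=[0,19,16] mem=[0,0,0,6]
After op 10 (RCL M3): stack=[0,19,16,6] mem=[0,0,0,6]

[0, 19, 16, 6]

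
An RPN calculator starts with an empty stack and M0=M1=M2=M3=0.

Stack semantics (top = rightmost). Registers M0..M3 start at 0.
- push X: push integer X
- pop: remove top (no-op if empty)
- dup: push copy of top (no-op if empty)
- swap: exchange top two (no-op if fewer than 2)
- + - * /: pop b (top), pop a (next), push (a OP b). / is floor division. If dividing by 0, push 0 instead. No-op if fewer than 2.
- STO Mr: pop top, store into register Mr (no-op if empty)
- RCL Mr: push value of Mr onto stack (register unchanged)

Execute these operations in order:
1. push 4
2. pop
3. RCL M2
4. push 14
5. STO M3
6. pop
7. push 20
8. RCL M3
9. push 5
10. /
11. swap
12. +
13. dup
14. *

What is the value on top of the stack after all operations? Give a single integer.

Answer: 484

Derivation:
After op 1 (push 4): stack=[4] mem=[0,0,0,0]
After op 2 (pop): stack=[empty] mem=[0,0,0,0]
After op 3 (RCL M2): stack=[0] mem=[0,0,0,0]
After op 4 (push 14): stack=[0,14] mem=[0,0,0,0]
After op 5 (STO M3): stack=[0] mem=[0,0,0,14]
After op 6 (pop): stack=[empty] mem=[0,0,0,14]
After op 7 (push 20): stack=[20] mem=[0,0,0,14]
After op 8 (RCL M3): stack=[20,14] mem=[0,0,0,14]
After op 9 (push 5): stack=[20,14,5] mem=[0,0,0,14]
After op 10 (/): stack=[20,2] mem=[0,0,0,14]
After op 11 (swap): stack=[2,20] mem=[0,0,0,14]
After op 12 (+): stack=[22] mem=[0,0,0,14]
After op 13 (dup): stack=[22,22] mem=[0,0,0,14]
After op 14 (*): stack=[484] mem=[0,0,0,14]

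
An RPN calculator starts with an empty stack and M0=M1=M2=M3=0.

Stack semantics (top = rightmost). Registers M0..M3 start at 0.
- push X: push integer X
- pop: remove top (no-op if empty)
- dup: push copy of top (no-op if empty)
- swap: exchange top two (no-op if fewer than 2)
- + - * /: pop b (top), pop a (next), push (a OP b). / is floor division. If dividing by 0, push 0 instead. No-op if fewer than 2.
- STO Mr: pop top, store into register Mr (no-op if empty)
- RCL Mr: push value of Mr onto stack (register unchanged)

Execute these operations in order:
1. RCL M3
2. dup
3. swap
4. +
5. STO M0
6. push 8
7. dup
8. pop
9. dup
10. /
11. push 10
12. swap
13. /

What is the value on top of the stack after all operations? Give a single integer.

After op 1 (RCL M3): stack=[0] mem=[0,0,0,0]
After op 2 (dup): stack=[0,0] mem=[0,0,0,0]
After op 3 (swap): stack=[0,0] mem=[0,0,0,0]
After op 4 (+): stack=[0] mem=[0,0,0,0]
After op 5 (STO M0): stack=[empty] mem=[0,0,0,0]
After op 6 (push 8): stack=[8] mem=[0,0,0,0]
After op 7 (dup): stack=[8,8] mem=[0,0,0,0]
After op 8 (pop): stack=[8] mem=[0,0,0,0]
After op 9 (dup): stack=[8,8] mem=[0,0,0,0]
After op 10 (/): stack=[1] mem=[0,0,0,0]
After op 11 (push 10): stack=[1,10] mem=[0,0,0,0]
After op 12 (swap): stack=[10,1] mem=[0,0,0,0]
After op 13 (/): stack=[10] mem=[0,0,0,0]

Answer: 10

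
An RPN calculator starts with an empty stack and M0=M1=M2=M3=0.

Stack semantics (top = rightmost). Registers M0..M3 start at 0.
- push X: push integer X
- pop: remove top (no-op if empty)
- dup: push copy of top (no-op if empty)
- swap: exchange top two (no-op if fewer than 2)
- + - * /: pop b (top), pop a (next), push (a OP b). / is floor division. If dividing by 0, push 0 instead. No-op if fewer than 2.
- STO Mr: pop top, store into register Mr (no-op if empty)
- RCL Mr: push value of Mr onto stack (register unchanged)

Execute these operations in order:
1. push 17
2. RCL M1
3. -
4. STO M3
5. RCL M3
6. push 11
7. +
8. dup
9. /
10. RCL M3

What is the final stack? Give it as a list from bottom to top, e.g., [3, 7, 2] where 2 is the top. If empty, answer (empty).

After op 1 (push 17): stack=[17] mem=[0,0,0,0]
After op 2 (RCL M1): stack=[17,0] mem=[0,0,0,0]
After op 3 (-): stack=[17] mem=[0,0,0,0]
After op 4 (STO M3): stack=[empty] mem=[0,0,0,17]
After op 5 (RCL M3): stack=[17] mem=[0,0,0,17]
After op 6 (push 11): stack=[17,11] mem=[0,0,0,17]
After op 7 (+): stack=[28] mem=[0,0,0,17]
After op 8 (dup): stack=[28,28] mem=[0,0,0,17]
After op 9 (/): stack=[1] mem=[0,0,0,17]
After op 10 (RCL M3): stack=[1,17] mem=[0,0,0,17]

Answer: [1, 17]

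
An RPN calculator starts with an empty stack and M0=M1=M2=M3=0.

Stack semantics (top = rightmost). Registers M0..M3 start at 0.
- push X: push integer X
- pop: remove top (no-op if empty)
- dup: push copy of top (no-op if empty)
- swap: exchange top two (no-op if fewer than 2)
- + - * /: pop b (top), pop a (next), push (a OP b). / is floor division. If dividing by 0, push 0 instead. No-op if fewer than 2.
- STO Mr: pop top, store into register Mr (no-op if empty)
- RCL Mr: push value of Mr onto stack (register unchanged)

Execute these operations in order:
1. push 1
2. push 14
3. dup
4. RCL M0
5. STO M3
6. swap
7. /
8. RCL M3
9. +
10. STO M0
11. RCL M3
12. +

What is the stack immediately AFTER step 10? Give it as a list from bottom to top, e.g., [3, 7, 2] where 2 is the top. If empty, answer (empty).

After op 1 (push 1): stack=[1] mem=[0,0,0,0]
After op 2 (push 14): stack=[1,14] mem=[0,0,0,0]
After op 3 (dup): stack=[1,14,14] mem=[0,0,0,0]
After op 4 (RCL M0): stack=[1,14,14,0] mem=[0,0,0,0]
After op 5 (STO M3): stack=[1,14,14] mem=[0,0,0,0]
After op 6 (swap): stack=[1,14,14] mem=[0,0,0,0]
After op 7 (/): stack=[1,1] mem=[0,0,0,0]
After op 8 (RCL M3): stack=[1,1,0] mem=[0,0,0,0]
After op 9 (+): stack=[1,1] mem=[0,0,0,0]
After op 10 (STO M0): stack=[1] mem=[1,0,0,0]

[1]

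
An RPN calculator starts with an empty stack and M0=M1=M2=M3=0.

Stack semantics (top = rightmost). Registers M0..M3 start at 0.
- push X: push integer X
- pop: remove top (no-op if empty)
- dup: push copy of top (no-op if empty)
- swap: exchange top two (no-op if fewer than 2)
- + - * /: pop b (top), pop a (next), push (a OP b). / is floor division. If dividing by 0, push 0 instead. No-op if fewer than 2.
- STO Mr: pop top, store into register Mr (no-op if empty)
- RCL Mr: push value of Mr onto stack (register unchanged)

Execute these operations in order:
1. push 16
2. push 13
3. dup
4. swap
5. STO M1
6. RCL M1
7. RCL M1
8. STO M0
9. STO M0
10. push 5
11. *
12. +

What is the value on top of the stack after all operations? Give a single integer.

After op 1 (push 16): stack=[16] mem=[0,0,0,0]
After op 2 (push 13): stack=[16,13] mem=[0,0,0,0]
After op 3 (dup): stack=[16,13,13] mem=[0,0,0,0]
After op 4 (swap): stack=[16,13,13] mem=[0,0,0,0]
After op 5 (STO M1): stack=[16,13] mem=[0,13,0,0]
After op 6 (RCL M1): stack=[16,13,13] mem=[0,13,0,0]
After op 7 (RCL M1): stack=[16,13,13,13] mem=[0,13,0,0]
After op 8 (STO M0): stack=[16,13,13] mem=[13,13,0,0]
After op 9 (STO M0): stack=[16,13] mem=[13,13,0,0]
After op 10 (push 5): stack=[16,13,5] mem=[13,13,0,0]
After op 11 (*): stack=[16,65] mem=[13,13,0,0]
After op 12 (+): stack=[81] mem=[13,13,0,0]

Answer: 81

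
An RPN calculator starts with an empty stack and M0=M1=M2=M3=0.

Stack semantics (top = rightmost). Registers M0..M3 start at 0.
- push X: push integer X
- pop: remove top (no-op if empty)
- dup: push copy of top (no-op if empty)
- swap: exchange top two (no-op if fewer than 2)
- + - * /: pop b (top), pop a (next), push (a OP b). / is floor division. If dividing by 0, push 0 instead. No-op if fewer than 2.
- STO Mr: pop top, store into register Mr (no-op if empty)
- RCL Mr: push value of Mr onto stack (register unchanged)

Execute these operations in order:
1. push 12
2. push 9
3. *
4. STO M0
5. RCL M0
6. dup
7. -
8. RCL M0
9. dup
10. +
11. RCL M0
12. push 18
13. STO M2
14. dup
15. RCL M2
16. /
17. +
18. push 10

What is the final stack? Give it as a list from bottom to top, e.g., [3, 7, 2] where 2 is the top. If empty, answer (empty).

After op 1 (push 12): stack=[12] mem=[0,0,0,0]
After op 2 (push 9): stack=[12,9] mem=[0,0,0,0]
After op 3 (*): stack=[108] mem=[0,0,0,0]
After op 4 (STO M0): stack=[empty] mem=[108,0,0,0]
After op 5 (RCL M0): stack=[108] mem=[108,0,0,0]
After op 6 (dup): stack=[108,108] mem=[108,0,0,0]
After op 7 (-): stack=[0] mem=[108,0,0,0]
After op 8 (RCL M0): stack=[0,108] mem=[108,0,0,0]
After op 9 (dup): stack=[0,108,108] mem=[108,0,0,0]
After op 10 (+): stack=[0,216] mem=[108,0,0,0]
After op 11 (RCL M0): stack=[0,216,108] mem=[108,0,0,0]
After op 12 (push 18): stack=[0,216,108,18] mem=[108,0,0,0]
After op 13 (STO M2): stack=[0,216,108] mem=[108,0,18,0]
After op 14 (dup): stack=[0,216,108,108] mem=[108,0,18,0]
After op 15 (RCL M2): stack=[0,216,108,108,18] mem=[108,0,18,0]
After op 16 (/): stack=[0,216,108,6] mem=[108,0,18,0]
After op 17 (+): stack=[0,216,114] mem=[108,0,18,0]
After op 18 (push 10): stack=[0,216,114,10] mem=[108,0,18,0]

Answer: [0, 216, 114, 10]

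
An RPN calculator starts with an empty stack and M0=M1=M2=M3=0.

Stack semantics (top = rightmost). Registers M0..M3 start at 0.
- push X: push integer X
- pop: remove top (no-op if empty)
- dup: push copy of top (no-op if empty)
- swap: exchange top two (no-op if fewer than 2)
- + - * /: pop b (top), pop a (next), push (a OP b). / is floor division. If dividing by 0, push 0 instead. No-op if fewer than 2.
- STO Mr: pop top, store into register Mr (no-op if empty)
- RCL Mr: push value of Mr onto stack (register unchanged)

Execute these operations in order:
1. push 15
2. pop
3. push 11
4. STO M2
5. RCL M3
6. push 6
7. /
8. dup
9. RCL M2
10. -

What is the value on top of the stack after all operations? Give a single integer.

After op 1 (push 15): stack=[15] mem=[0,0,0,0]
After op 2 (pop): stack=[empty] mem=[0,0,0,0]
After op 3 (push 11): stack=[11] mem=[0,0,0,0]
After op 4 (STO M2): stack=[empty] mem=[0,0,11,0]
After op 5 (RCL M3): stack=[0] mem=[0,0,11,0]
After op 6 (push 6): stack=[0,6] mem=[0,0,11,0]
After op 7 (/): stack=[0] mem=[0,0,11,0]
After op 8 (dup): stack=[0,0] mem=[0,0,11,0]
After op 9 (RCL M2): stack=[0,0,11] mem=[0,0,11,0]
After op 10 (-): stack=[0,-11] mem=[0,0,11,0]

Answer: -11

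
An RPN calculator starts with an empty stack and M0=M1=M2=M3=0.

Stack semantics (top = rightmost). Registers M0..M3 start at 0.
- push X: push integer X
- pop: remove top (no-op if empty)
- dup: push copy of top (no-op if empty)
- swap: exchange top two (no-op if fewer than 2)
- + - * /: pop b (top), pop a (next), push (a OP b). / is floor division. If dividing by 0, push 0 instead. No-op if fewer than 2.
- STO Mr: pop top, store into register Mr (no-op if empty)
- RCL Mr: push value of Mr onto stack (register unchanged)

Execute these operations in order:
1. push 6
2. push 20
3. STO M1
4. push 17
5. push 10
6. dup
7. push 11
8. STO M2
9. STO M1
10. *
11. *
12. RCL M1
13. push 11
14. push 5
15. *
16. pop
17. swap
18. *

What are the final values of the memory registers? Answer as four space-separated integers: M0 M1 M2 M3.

After op 1 (push 6): stack=[6] mem=[0,0,0,0]
After op 2 (push 20): stack=[6,20] mem=[0,0,0,0]
After op 3 (STO M1): stack=[6] mem=[0,20,0,0]
After op 4 (push 17): stack=[6,17] mem=[0,20,0,0]
After op 5 (push 10): stack=[6,17,10] mem=[0,20,0,0]
After op 6 (dup): stack=[6,17,10,10] mem=[0,20,0,0]
After op 7 (push 11): stack=[6,17,10,10,11] mem=[0,20,0,0]
After op 8 (STO M2): stack=[6,17,10,10] mem=[0,20,11,0]
After op 9 (STO M1): stack=[6,17,10] mem=[0,10,11,0]
After op 10 (*): stack=[6,170] mem=[0,10,11,0]
After op 11 (*): stack=[1020] mem=[0,10,11,0]
After op 12 (RCL M1): stack=[1020,10] mem=[0,10,11,0]
After op 13 (push 11): stack=[1020,10,11] mem=[0,10,11,0]
After op 14 (push 5): stack=[1020,10,11,5] mem=[0,10,11,0]
After op 15 (*): stack=[1020,10,55] mem=[0,10,11,0]
After op 16 (pop): stack=[1020,10] mem=[0,10,11,0]
After op 17 (swap): stack=[10,1020] mem=[0,10,11,0]
After op 18 (*): stack=[10200] mem=[0,10,11,0]

Answer: 0 10 11 0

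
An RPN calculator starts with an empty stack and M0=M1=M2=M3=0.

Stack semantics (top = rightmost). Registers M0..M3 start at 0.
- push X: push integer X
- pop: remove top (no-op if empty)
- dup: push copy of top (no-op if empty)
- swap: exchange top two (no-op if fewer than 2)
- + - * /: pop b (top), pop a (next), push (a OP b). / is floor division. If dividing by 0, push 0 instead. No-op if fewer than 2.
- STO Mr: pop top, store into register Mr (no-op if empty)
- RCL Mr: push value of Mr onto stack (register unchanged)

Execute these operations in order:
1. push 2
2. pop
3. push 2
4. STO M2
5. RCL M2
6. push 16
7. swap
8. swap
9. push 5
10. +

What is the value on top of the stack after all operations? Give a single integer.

After op 1 (push 2): stack=[2] mem=[0,0,0,0]
After op 2 (pop): stack=[empty] mem=[0,0,0,0]
After op 3 (push 2): stack=[2] mem=[0,0,0,0]
After op 4 (STO M2): stack=[empty] mem=[0,0,2,0]
After op 5 (RCL M2): stack=[2] mem=[0,0,2,0]
After op 6 (push 16): stack=[2,16] mem=[0,0,2,0]
After op 7 (swap): stack=[16,2] mem=[0,0,2,0]
After op 8 (swap): stack=[2,16] mem=[0,0,2,0]
After op 9 (push 5): stack=[2,16,5] mem=[0,0,2,0]
After op 10 (+): stack=[2,21] mem=[0,0,2,0]

Answer: 21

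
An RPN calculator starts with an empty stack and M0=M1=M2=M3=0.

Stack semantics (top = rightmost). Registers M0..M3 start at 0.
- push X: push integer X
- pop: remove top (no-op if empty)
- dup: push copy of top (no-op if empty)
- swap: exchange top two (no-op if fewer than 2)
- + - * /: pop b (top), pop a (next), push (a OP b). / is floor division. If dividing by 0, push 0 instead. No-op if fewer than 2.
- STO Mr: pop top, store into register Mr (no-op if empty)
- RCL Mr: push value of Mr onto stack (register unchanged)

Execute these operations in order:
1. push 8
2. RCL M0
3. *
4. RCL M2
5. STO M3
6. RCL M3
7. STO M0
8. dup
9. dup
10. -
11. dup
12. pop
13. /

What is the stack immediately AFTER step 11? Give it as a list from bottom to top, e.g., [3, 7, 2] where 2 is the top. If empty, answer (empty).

After op 1 (push 8): stack=[8] mem=[0,0,0,0]
After op 2 (RCL M0): stack=[8,0] mem=[0,0,0,0]
After op 3 (*): stack=[0] mem=[0,0,0,0]
After op 4 (RCL M2): stack=[0,0] mem=[0,0,0,0]
After op 5 (STO M3): stack=[0] mem=[0,0,0,0]
After op 6 (RCL M3): stack=[0,0] mem=[0,0,0,0]
After op 7 (STO M0): stack=[0] mem=[0,0,0,0]
After op 8 (dup): stack=[0,0] mem=[0,0,0,0]
After op 9 (dup): stack=[0,0,0] mem=[0,0,0,0]
After op 10 (-): stack=[0,0] mem=[0,0,0,0]
After op 11 (dup): stack=[0,0,0] mem=[0,0,0,0]

[0, 0, 0]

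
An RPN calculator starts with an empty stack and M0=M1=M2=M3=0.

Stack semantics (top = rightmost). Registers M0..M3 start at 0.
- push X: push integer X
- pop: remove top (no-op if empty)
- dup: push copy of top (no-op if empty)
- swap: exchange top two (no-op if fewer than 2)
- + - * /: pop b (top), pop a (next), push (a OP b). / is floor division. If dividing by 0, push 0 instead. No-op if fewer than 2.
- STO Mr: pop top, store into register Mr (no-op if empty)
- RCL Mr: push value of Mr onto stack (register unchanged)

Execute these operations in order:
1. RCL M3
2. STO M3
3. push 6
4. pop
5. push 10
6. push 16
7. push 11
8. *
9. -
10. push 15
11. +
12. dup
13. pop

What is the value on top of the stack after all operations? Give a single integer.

Answer: -151

Derivation:
After op 1 (RCL M3): stack=[0] mem=[0,0,0,0]
After op 2 (STO M3): stack=[empty] mem=[0,0,0,0]
After op 3 (push 6): stack=[6] mem=[0,0,0,0]
After op 4 (pop): stack=[empty] mem=[0,0,0,0]
After op 5 (push 10): stack=[10] mem=[0,0,0,0]
After op 6 (push 16): stack=[10,16] mem=[0,0,0,0]
After op 7 (push 11): stack=[10,16,11] mem=[0,0,0,0]
After op 8 (*): stack=[10,176] mem=[0,0,0,0]
After op 9 (-): stack=[-166] mem=[0,0,0,0]
After op 10 (push 15): stack=[-166,15] mem=[0,0,0,0]
After op 11 (+): stack=[-151] mem=[0,0,0,0]
After op 12 (dup): stack=[-151,-151] mem=[0,0,0,0]
After op 13 (pop): stack=[-151] mem=[0,0,0,0]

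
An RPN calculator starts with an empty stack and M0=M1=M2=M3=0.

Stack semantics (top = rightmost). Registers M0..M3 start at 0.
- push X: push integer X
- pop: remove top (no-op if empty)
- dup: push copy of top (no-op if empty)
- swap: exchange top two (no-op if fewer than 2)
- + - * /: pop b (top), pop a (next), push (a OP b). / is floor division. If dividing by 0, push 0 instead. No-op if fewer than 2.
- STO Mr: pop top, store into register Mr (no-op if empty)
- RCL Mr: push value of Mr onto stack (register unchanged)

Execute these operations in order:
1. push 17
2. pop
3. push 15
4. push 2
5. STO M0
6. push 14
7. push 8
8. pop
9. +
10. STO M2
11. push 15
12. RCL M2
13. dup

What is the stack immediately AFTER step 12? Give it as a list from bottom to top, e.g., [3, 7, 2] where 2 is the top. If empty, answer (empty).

After op 1 (push 17): stack=[17] mem=[0,0,0,0]
After op 2 (pop): stack=[empty] mem=[0,0,0,0]
After op 3 (push 15): stack=[15] mem=[0,0,0,0]
After op 4 (push 2): stack=[15,2] mem=[0,0,0,0]
After op 5 (STO M0): stack=[15] mem=[2,0,0,0]
After op 6 (push 14): stack=[15,14] mem=[2,0,0,0]
After op 7 (push 8): stack=[15,14,8] mem=[2,0,0,0]
After op 8 (pop): stack=[15,14] mem=[2,0,0,0]
After op 9 (+): stack=[29] mem=[2,0,0,0]
After op 10 (STO M2): stack=[empty] mem=[2,0,29,0]
After op 11 (push 15): stack=[15] mem=[2,0,29,0]
After op 12 (RCL M2): stack=[15,29] mem=[2,0,29,0]

[15, 29]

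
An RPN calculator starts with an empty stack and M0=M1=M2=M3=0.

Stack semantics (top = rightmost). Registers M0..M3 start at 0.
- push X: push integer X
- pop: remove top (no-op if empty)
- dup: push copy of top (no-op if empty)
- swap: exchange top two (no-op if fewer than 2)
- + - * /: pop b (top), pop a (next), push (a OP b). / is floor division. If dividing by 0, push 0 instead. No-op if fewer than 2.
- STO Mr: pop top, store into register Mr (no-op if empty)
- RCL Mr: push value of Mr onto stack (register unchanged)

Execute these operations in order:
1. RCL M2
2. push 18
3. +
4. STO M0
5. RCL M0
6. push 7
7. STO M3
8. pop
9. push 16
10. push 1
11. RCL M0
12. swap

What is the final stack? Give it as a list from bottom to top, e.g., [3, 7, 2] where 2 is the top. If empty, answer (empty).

Answer: [16, 18, 1]

Derivation:
After op 1 (RCL M2): stack=[0] mem=[0,0,0,0]
After op 2 (push 18): stack=[0,18] mem=[0,0,0,0]
After op 3 (+): stack=[18] mem=[0,0,0,0]
After op 4 (STO M0): stack=[empty] mem=[18,0,0,0]
After op 5 (RCL M0): stack=[18] mem=[18,0,0,0]
After op 6 (push 7): stack=[18,7] mem=[18,0,0,0]
After op 7 (STO M3): stack=[18] mem=[18,0,0,7]
After op 8 (pop): stack=[empty] mem=[18,0,0,7]
After op 9 (push 16): stack=[16] mem=[18,0,0,7]
After op 10 (push 1): stack=[16,1] mem=[18,0,0,7]
After op 11 (RCL M0): stack=[16,1,18] mem=[18,0,0,7]
After op 12 (swap): stack=[16,18,1] mem=[18,0,0,7]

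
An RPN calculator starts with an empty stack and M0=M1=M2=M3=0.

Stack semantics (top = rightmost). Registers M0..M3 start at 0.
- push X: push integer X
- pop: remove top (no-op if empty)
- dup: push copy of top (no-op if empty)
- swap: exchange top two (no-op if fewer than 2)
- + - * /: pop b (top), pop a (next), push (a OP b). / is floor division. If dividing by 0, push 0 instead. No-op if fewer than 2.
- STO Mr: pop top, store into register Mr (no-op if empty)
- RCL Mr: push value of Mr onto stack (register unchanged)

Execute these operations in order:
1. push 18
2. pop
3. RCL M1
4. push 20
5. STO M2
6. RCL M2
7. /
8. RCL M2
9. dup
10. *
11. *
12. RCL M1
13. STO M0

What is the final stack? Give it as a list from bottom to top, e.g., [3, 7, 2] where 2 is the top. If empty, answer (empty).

After op 1 (push 18): stack=[18] mem=[0,0,0,0]
After op 2 (pop): stack=[empty] mem=[0,0,0,0]
After op 3 (RCL M1): stack=[0] mem=[0,0,0,0]
After op 4 (push 20): stack=[0,20] mem=[0,0,0,0]
After op 5 (STO M2): stack=[0] mem=[0,0,20,0]
After op 6 (RCL M2): stack=[0,20] mem=[0,0,20,0]
After op 7 (/): stack=[0] mem=[0,0,20,0]
After op 8 (RCL M2): stack=[0,20] mem=[0,0,20,0]
After op 9 (dup): stack=[0,20,20] mem=[0,0,20,0]
After op 10 (*): stack=[0,400] mem=[0,0,20,0]
After op 11 (*): stack=[0] mem=[0,0,20,0]
After op 12 (RCL M1): stack=[0,0] mem=[0,0,20,0]
After op 13 (STO M0): stack=[0] mem=[0,0,20,0]

Answer: [0]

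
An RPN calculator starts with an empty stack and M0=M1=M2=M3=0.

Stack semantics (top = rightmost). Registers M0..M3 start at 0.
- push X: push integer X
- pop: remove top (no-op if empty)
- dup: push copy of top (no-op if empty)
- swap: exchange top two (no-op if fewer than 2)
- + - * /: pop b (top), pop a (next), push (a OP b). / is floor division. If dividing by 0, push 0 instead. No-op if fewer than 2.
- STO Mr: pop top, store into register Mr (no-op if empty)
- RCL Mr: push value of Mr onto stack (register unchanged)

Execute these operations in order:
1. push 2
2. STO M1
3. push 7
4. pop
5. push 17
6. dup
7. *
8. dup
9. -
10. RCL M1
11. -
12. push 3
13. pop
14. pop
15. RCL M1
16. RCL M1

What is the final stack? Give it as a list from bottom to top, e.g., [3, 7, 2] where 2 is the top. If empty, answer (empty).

After op 1 (push 2): stack=[2] mem=[0,0,0,0]
After op 2 (STO M1): stack=[empty] mem=[0,2,0,0]
After op 3 (push 7): stack=[7] mem=[0,2,0,0]
After op 4 (pop): stack=[empty] mem=[0,2,0,0]
After op 5 (push 17): stack=[17] mem=[0,2,0,0]
After op 6 (dup): stack=[17,17] mem=[0,2,0,0]
After op 7 (*): stack=[289] mem=[0,2,0,0]
After op 8 (dup): stack=[289,289] mem=[0,2,0,0]
After op 9 (-): stack=[0] mem=[0,2,0,0]
After op 10 (RCL M1): stack=[0,2] mem=[0,2,0,0]
After op 11 (-): stack=[-2] mem=[0,2,0,0]
After op 12 (push 3): stack=[-2,3] mem=[0,2,0,0]
After op 13 (pop): stack=[-2] mem=[0,2,0,0]
After op 14 (pop): stack=[empty] mem=[0,2,0,0]
After op 15 (RCL M1): stack=[2] mem=[0,2,0,0]
After op 16 (RCL M1): stack=[2,2] mem=[0,2,0,0]

Answer: [2, 2]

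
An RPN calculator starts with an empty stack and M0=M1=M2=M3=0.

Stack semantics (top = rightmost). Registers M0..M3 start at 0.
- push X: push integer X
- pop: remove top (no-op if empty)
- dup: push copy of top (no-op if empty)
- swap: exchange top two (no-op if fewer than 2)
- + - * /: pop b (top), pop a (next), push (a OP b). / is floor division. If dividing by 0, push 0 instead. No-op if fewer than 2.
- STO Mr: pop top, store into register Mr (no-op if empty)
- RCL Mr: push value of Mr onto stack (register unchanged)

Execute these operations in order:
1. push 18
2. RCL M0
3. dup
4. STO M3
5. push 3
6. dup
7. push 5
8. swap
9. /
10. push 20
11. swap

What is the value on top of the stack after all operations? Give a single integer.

After op 1 (push 18): stack=[18] mem=[0,0,0,0]
After op 2 (RCL M0): stack=[18,0] mem=[0,0,0,0]
After op 3 (dup): stack=[18,0,0] mem=[0,0,0,0]
After op 4 (STO M3): stack=[18,0] mem=[0,0,0,0]
After op 5 (push 3): stack=[18,0,3] mem=[0,0,0,0]
After op 6 (dup): stack=[18,0,3,3] mem=[0,0,0,0]
After op 7 (push 5): stack=[18,0,3,3,5] mem=[0,0,0,0]
After op 8 (swap): stack=[18,0,3,5,3] mem=[0,0,0,0]
After op 9 (/): stack=[18,0,3,1] mem=[0,0,0,0]
After op 10 (push 20): stack=[18,0,3,1,20] mem=[0,0,0,0]
After op 11 (swap): stack=[18,0,3,20,1] mem=[0,0,0,0]

Answer: 1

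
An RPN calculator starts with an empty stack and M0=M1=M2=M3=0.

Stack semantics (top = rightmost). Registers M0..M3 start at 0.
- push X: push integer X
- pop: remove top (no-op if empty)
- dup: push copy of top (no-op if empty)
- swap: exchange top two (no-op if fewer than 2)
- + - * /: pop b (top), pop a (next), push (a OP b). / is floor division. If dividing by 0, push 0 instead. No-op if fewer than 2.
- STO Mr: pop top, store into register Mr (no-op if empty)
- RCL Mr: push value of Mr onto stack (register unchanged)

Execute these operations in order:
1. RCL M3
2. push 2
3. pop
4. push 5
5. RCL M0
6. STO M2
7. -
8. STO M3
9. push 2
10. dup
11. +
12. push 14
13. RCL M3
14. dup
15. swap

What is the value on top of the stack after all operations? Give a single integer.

After op 1 (RCL M3): stack=[0] mem=[0,0,0,0]
After op 2 (push 2): stack=[0,2] mem=[0,0,0,0]
After op 3 (pop): stack=[0] mem=[0,0,0,0]
After op 4 (push 5): stack=[0,5] mem=[0,0,0,0]
After op 5 (RCL M0): stack=[0,5,0] mem=[0,0,0,0]
After op 6 (STO M2): stack=[0,5] mem=[0,0,0,0]
After op 7 (-): stack=[-5] mem=[0,0,0,0]
After op 8 (STO M3): stack=[empty] mem=[0,0,0,-5]
After op 9 (push 2): stack=[2] mem=[0,0,0,-5]
After op 10 (dup): stack=[2,2] mem=[0,0,0,-5]
After op 11 (+): stack=[4] mem=[0,0,0,-5]
After op 12 (push 14): stack=[4,14] mem=[0,0,0,-5]
After op 13 (RCL M3): stack=[4,14,-5] mem=[0,0,0,-5]
After op 14 (dup): stack=[4,14,-5,-5] mem=[0,0,0,-5]
After op 15 (swap): stack=[4,14,-5,-5] mem=[0,0,0,-5]

Answer: -5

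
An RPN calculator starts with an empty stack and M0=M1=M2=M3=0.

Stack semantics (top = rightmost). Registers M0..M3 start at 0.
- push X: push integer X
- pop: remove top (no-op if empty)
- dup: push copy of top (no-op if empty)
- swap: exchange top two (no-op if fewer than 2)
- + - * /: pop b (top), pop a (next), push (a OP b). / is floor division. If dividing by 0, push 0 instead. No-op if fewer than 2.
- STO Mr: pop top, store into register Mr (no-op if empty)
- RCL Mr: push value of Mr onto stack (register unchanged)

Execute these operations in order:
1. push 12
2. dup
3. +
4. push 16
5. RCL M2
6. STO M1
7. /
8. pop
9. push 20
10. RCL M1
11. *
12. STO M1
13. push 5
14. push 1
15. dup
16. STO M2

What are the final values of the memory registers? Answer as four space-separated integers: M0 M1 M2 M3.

After op 1 (push 12): stack=[12] mem=[0,0,0,0]
After op 2 (dup): stack=[12,12] mem=[0,0,0,0]
After op 3 (+): stack=[24] mem=[0,0,0,0]
After op 4 (push 16): stack=[24,16] mem=[0,0,0,0]
After op 5 (RCL M2): stack=[24,16,0] mem=[0,0,0,0]
After op 6 (STO M1): stack=[24,16] mem=[0,0,0,0]
After op 7 (/): stack=[1] mem=[0,0,0,0]
After op 8 (pop): stack=[empty] mem=[0,0,0,0]
After op 9 (push 20): stack=[20] mem=[0,0,0,0]
After op 10 (RCL M1): stack=[20,0] mem=[0,0,0,0]
After op 11 (*): stack=[0] mem=[0,0,0,0]
After op 12 (STO M1): stack=[empty] mem=[0,0,0,0]
After op 13 (push 5): stack=[5] mem=[0,0,0,0]
After op 14 (push 1): stack=[5,1] mem=[0,0,0,0]
After op 15 (dup): stack=[5,1,1] mem=[0,0,0,0]
After op 16 (STO M2): stack=[5,1] mem=[0,0,1,0]

Answer: 0 0 1 0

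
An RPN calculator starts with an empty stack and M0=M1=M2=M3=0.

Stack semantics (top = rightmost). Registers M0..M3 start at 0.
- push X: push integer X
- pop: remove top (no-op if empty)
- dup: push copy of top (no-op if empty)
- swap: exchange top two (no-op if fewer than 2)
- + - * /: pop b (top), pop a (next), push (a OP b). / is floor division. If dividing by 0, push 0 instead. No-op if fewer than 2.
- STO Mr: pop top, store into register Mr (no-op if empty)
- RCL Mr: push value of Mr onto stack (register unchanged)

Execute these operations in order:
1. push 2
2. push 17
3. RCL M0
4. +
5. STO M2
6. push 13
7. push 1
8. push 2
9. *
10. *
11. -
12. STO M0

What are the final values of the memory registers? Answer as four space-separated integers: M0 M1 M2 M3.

After op 1 (push 2): stack=[2] mem=[0,0,0,0]
After op 2 (push 17): stack=[2,17] mem=[0,0,0,0]
After op 3 (RCL M0): stack=[2,17,0] mem=[0,0,0,0]
After op 4 (+): stack=[2,17] mem=[0,0,0,0]
After op 5 (STO M2): stack=[2] mem=[0,0,17,0]
After op 6 (push 13): stack=[2,13] mem=[0,0,17,0]
After op 7 (push 1): stack=[2,13,1] mem=[0,0,17,0]
After op 8 (push 2): stack=[2,13,1,2] mem=[0,0,17,0]
After op 9 (*): stack=[2,13,2] mem=[0,0,17,0]
After op 10 (*): stack=[2,26] mem=[0,0,17,0]
After op 11 (-): stack=[-24] mem=[0,0,17,0]
After op 12 (STO M0): stack=[empty] mem=[-24,0,17,0]

Answer: -24 0 17 0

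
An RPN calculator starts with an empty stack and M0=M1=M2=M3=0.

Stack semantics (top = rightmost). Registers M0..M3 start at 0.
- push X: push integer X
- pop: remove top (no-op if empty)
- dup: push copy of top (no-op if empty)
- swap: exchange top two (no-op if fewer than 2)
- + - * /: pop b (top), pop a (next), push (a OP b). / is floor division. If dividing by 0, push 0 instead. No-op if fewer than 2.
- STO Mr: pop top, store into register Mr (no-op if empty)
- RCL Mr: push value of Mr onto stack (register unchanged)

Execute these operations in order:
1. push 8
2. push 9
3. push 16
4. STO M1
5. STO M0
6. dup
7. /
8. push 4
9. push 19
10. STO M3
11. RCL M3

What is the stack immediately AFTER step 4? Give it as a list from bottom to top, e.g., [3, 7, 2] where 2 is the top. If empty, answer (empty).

After op 1 (push 8): stack=[8] mem=[0,0,0,0]
After op 2 (push 9): stack=[8,9] mem=[0,0,0,0]
After op 3 (push 16): stack=[8,9,16] mem=[0,0,0,0]
After op 4 (STO M1): stack=[8,9] mem=[0,16,0,0]

[8, 9]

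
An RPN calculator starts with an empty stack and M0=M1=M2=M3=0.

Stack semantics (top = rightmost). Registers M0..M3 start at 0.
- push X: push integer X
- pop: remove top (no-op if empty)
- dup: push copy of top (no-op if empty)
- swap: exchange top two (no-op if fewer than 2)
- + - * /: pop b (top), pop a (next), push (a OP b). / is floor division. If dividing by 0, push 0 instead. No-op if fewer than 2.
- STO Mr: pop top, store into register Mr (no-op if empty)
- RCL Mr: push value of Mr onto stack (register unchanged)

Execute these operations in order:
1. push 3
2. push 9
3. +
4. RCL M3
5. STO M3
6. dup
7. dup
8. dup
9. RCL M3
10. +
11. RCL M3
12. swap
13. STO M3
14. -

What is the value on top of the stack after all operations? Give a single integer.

After op 1 (push 3): stack=[3] mem=[0,0,0,0]
After op 2 (push 9): stack=[3,9] mem=[0,0,0,0]
After op 3 (+): stack=[12] mem=[0,0,0,0]
After op 4 (RCL M3): stack=[12,0] mem=[0,0,0,0]
After op 5 (STO M3): stack=[12] mem=[0,0,0,0]
After op 6 (dup): stack=[12,12] mem=[0,0,0,0]
After op 7 (dup): stack=[12,12,12] mem=[0,0,0,0]
After op 8 (dup): stack=[12,12,12,12] mem=[0,0,0,0]
After op 9 (RCL M3): stack=[12,12,12,12,0] mem=[0,0,0,0]
After op 10 (+): stack=[12,12,12,12] mem=[0,0,0,0]
After op 11 (RCL M3): stack=[12,12,12,12,0] mem=[0,0,0,0]
After op 12 (swap): stack=[12,12,12,0,12] mem=[0,0,0,0]
After op 13 (STO M3): stack=[12,12,12,0] mem=[0,0,0,12]
After op 14 (-): stack=[12,12,12] mem=[0,0,0,12]

Answer: 12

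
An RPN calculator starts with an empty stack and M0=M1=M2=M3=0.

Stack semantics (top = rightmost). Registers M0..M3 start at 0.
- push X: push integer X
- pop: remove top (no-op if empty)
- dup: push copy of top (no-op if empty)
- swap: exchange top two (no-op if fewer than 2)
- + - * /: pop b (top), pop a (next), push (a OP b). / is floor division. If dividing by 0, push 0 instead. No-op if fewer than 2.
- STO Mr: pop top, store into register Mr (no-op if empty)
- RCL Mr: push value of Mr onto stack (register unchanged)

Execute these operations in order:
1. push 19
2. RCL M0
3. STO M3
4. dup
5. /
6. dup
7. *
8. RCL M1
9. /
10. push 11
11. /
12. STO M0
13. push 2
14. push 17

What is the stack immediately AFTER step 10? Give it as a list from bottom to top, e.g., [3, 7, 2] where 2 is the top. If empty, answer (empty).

After op 1 (push 19): stack=[19] mem=[0,0,0,0]
After op 2 (RCL M0): stack=[19,0] mem=[0,0,0,0]
After op 3 (STO M3): stack=[19] mem=[0,0,0,0]
After op 4 (dup): stack=[19,19] mem=[0,0,0,0]
After op 5 (/): stack=[1] mem=[0,0,0,0]
After op 6 (dup): stack=[1,1] mem=[0,0,0,0]
After op 7 (*): stack=[1] mem=[0,0,0,0]
After op 8 (RCL M1): stack=[1,0] mem=[0,0,0,0]
After op 9 (/): stack=[0] mem=[0,0,0,0]
After op 10 (push 11): stack=[0,11] mem=[0,0,0,0]

[0, 11]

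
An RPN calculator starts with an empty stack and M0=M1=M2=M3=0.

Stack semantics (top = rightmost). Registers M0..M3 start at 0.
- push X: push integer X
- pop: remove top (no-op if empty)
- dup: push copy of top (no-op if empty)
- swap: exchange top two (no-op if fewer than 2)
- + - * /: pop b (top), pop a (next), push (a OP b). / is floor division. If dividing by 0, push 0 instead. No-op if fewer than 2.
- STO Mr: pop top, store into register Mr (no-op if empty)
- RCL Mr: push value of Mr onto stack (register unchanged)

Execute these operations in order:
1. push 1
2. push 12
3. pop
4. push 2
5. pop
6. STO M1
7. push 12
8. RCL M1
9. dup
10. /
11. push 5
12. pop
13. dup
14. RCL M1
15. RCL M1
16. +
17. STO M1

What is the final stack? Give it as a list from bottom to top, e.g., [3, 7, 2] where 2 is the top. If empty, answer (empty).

Answer: [12, 1, 1]

Derivation:
After op 1 (push 1): stack=[1] mem=[0,0,0,0]
After op 2 (push 12): stack=[1,12] mem=[0,0,0,0]
After op 3 (pop): stack=[1] mem=[0,0,0,0]
After op 4 (push 2): stack=[1,2] mem=[0,0,0,0]
After op 5 (pop): stack=[1] mem=[0,0,0,0]
After op 6 (STO M1): stack=[empty] mem=[0,1,0,0]
After op 7 (push 12): stack=[12] mem=[0,1,0,0]
After op 8 (RCL M1): stack=[12,1] mem=[0,1,0,0]
After op 9 (dup): stack=[12,1,1] mem=[0,1,0,0]
After op 10 (/): stack=[12,1] mem=[0,1,0,0]
After op 11 (push 5): stack=[12,1,5] mem=[0,1,0,0]
After op 12 (pop): stack=[12,1] mem=[0,1,0,0]
After op 13 (dup): stack=[12,1,1] mem=[0,1,0,0]
After op 14 (RCL M1): stack=[12,1,1,1] mem=[0,1,0,0]
After op 15 (RCL M1): stack=[12,1,1,1,1] mem=[0,1,0,0]
After op 16 (+): stack=[12,1,1,2] mem=[0,1,0,0]
After op 17 (STO M1): stack=[12,1,1] mem=[0,2,0,0]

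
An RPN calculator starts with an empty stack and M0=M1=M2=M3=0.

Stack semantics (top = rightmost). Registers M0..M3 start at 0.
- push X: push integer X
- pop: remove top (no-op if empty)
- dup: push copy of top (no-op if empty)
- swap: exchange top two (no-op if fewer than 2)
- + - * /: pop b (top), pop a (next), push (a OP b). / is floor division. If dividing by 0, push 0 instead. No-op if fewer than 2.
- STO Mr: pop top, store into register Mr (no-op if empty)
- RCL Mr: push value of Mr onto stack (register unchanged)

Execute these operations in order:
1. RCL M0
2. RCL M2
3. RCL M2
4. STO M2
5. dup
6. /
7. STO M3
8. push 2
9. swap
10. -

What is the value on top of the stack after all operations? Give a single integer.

After op 1 (RCL M0): stack=[0] mem=[0,0,0,0]
After op 2 (RCL M2): stack=[0,0] mem=[0,0,0,0]
After op 3 (RCL M2): stack=[0,0,0] mem=[0,0,0,0]
After op 4 (STO M2): stack=[0,0] mem=[0,0,0,0]
After op 5 (dup): stack=[0,0,0] mem=[0,0,0,0]
After op 6 (/): stack=[0,0] mem=[0,0,0,0]
After op 7 (STO M3): stack=[0] mem=[0,0,0,0]
After op 8 (push 2): stack=[0,2] mem=[0,0,0,0]
After op 9 (swap): stack=[2,0] mem=[0,0,0,0]
After op 10 (-): stack=[2] mem=[0,0,0,0]

Answer: 2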